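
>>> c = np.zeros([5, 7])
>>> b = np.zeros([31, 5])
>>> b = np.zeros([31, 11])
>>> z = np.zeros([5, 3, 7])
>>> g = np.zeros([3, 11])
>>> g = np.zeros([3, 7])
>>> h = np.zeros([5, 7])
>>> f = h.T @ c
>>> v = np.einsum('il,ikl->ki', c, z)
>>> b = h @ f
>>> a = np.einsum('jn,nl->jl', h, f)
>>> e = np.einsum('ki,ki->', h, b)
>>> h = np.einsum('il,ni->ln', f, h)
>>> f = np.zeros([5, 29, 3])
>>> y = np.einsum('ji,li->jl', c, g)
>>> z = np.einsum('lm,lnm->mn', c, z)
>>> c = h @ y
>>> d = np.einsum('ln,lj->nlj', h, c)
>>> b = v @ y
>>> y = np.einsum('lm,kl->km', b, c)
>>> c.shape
(7, 3)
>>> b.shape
(3, 3)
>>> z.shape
(7, 3)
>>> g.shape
(3, 7)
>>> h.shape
(7, 5)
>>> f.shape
(5, 29, 3)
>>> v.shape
(3, 5)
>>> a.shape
(5, 7)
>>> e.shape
()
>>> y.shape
(7, 3)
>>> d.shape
(5, 7, 3)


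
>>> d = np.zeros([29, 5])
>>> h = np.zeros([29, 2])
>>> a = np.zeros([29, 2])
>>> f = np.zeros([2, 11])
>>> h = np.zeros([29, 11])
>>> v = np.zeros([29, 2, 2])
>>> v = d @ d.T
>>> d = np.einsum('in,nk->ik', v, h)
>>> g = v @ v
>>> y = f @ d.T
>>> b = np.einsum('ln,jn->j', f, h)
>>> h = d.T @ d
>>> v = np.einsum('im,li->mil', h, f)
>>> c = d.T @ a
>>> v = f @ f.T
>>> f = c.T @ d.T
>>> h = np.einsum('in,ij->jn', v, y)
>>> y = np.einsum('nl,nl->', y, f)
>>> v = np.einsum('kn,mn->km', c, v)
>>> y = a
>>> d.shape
(29, 11)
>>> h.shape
(29, 2)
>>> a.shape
(29, 2)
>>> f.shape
(2, 29)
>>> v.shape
(11, 2)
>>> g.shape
(29, 29)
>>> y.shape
(29, 2)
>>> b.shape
(29,)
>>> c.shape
(11, 2)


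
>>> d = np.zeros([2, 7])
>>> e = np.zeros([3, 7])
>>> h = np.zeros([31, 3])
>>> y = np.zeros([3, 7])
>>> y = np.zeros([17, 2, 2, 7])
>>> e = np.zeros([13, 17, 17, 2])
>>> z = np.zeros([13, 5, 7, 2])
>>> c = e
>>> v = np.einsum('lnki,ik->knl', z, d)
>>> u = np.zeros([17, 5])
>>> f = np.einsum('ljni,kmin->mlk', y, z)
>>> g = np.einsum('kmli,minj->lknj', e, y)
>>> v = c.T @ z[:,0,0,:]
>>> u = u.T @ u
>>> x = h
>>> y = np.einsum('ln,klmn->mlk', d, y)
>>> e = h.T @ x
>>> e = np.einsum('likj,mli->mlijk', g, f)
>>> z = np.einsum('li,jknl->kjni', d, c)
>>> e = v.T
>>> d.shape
(2, 7)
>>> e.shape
(2, 17, 17, 2)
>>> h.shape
(31, 3)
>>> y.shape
(2, 2, 17)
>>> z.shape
(17, 13, 17, 7)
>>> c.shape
(13, 17, 17, 2)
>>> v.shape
(2, 17, 17, 2)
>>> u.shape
(5, 5)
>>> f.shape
(5, 17, 13)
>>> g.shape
(17, 13, 2, 7)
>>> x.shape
(31, 3)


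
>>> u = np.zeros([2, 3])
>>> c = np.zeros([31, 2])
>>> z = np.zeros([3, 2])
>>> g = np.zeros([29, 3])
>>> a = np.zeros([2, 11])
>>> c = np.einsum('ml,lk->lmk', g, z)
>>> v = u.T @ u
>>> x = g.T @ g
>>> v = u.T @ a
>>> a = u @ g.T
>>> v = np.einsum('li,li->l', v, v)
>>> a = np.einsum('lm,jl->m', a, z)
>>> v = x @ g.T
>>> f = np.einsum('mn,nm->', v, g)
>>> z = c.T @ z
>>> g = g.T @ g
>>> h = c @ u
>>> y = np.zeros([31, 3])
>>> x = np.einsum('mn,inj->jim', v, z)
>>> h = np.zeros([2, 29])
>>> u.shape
(2, 3)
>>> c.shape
(3, 29, 2)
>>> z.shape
(2, 29, 2)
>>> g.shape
(3, 3)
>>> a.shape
(29,)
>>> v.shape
(3, 29)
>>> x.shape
(2, 2, 3)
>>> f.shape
()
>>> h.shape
(2, 29)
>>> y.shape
(31, 3)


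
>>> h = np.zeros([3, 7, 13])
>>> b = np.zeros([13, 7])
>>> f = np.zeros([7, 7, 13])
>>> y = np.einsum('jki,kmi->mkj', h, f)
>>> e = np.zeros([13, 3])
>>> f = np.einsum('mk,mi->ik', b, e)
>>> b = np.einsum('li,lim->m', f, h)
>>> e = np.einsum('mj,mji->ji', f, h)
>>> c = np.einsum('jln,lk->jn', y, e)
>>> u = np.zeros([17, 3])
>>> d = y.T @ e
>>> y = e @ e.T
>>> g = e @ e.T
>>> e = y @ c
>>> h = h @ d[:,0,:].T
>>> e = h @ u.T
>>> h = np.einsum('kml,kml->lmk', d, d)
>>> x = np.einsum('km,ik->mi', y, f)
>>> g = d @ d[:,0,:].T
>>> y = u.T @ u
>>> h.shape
(13, 7, 3)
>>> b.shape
(13,)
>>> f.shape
(3, 7)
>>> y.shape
(3, 3)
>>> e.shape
(3, 7, 17)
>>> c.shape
(7, 3)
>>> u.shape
(17, 3)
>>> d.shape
(3, 7, 13)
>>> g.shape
(3, 7, 3)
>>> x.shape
(7, 3)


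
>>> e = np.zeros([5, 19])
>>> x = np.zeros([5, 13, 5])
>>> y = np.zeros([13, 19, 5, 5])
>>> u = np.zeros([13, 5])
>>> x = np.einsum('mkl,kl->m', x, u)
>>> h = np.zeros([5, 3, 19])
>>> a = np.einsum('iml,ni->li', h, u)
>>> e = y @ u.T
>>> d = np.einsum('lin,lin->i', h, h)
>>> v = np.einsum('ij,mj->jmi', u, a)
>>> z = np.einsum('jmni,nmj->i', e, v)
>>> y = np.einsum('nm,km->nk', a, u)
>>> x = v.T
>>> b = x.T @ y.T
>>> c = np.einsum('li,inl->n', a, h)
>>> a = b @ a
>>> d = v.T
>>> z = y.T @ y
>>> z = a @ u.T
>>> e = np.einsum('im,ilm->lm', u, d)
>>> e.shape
(19, 5)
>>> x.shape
(13, 19, 5)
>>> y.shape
(19, 13)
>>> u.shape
(13, 5)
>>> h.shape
(5, 3, 19)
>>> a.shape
(5, 19, 5)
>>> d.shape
(13, 19, 5)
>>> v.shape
(5, 19, 13)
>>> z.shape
(5, 19, 13)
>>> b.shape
(5, 19, 19)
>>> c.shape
(3,)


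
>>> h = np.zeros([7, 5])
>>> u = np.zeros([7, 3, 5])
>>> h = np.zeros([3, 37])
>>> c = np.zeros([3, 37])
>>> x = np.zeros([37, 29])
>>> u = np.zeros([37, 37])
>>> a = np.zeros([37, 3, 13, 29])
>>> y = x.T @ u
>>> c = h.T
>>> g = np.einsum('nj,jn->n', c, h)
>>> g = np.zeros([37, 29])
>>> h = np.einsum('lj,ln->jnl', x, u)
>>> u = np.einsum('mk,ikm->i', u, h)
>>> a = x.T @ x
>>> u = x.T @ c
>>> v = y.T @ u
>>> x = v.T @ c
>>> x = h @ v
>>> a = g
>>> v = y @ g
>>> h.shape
(29, 37, 37)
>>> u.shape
(29, 3)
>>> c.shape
(37, 3)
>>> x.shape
(29, 37, 3)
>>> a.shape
(37, 29)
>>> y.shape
(29, 37)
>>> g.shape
(37, 29)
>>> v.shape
(29, 29)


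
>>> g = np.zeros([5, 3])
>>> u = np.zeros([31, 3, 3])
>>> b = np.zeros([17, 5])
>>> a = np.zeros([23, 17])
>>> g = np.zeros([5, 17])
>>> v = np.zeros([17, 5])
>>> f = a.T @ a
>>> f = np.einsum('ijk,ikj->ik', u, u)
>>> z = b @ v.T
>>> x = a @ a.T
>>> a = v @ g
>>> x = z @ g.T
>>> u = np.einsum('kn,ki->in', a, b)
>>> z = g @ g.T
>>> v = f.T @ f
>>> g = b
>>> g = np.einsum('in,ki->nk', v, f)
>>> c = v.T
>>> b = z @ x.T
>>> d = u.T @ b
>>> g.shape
(3, 31)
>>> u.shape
(5, 17)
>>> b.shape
(5, 17)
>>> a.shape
(17, 17)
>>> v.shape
(3, 3)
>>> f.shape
(31, 3)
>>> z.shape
(5, 5)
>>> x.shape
(17, 5)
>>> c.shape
(3, 3)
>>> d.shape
(17, 17)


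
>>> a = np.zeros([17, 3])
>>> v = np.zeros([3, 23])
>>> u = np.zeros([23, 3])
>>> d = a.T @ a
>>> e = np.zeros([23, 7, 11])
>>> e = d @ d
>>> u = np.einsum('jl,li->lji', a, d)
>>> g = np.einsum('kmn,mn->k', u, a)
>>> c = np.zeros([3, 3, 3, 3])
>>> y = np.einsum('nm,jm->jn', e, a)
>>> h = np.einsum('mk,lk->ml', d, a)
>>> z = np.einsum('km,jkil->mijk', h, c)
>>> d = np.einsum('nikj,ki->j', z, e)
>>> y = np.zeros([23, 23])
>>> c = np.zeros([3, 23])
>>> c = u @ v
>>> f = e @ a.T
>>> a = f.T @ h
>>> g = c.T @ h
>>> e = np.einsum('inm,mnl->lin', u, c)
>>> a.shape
(17, 17)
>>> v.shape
(3, 23)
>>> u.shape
(3, 17, 3)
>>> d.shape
(3,)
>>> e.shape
(23, 3, 17)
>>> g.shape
(23, 17, 17)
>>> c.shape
(3, 17, 23)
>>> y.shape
(23, 23)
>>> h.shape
(3, 17)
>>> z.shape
(17, 3, 3, 3)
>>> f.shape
(3, 17)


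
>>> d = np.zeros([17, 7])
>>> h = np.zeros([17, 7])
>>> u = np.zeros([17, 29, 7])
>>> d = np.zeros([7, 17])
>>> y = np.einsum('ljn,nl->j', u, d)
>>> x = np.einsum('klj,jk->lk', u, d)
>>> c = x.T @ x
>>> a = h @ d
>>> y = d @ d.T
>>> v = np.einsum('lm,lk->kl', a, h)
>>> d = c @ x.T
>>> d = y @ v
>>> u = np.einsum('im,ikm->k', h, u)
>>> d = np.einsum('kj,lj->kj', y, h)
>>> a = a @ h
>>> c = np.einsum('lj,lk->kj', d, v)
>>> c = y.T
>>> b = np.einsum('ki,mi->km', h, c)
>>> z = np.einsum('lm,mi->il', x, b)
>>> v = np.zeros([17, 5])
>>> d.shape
(7, 7)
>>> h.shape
(17, 7)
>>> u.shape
(29,)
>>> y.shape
(7, 7)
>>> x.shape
(29, 17)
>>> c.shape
(7, 7)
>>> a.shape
(17, 7)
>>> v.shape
(17, 5)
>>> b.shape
(17, 7)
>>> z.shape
(7, 29)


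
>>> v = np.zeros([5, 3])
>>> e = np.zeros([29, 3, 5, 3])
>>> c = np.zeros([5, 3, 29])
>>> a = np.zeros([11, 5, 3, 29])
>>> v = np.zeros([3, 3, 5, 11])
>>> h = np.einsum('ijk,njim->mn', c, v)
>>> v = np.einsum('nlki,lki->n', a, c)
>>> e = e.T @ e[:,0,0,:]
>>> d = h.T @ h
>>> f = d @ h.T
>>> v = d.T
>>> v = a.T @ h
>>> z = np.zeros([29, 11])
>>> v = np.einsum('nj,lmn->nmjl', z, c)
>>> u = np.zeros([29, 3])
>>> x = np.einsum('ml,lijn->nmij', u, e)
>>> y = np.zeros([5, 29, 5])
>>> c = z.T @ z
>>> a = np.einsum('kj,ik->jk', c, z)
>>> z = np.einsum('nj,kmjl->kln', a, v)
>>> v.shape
(29, 3, 11, 5)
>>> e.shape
(3, 5, 3, 3)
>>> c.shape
(11, 11)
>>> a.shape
(11, 11)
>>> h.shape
(11, 3)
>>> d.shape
(3, 3)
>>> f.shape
(3, 11)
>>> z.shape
(29, 5, 11)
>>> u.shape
(29, 3)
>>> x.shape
(3, 29, 5, 3)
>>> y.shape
(5, 29, 5)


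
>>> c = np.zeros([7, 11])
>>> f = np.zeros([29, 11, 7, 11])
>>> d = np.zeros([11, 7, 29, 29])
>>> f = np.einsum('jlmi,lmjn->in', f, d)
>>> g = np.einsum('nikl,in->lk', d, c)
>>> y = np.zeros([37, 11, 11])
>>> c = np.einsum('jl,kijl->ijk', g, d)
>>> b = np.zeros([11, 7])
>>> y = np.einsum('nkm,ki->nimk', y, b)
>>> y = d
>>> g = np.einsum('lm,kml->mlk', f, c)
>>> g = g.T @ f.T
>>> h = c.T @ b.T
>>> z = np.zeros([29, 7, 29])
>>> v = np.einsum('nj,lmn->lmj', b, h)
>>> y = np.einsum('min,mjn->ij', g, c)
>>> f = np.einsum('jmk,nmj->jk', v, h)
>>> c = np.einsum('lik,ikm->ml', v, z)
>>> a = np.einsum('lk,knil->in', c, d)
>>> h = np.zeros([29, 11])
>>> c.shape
(29, 11)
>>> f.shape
(11, 7)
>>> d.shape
(11, 7, 29, 29)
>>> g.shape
(7, 11, 11)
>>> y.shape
(11, 29)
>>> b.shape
(11, 7)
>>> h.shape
(29, 11)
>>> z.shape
(29, 7, 29)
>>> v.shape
(11, 29, 7)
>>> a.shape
(29, 7)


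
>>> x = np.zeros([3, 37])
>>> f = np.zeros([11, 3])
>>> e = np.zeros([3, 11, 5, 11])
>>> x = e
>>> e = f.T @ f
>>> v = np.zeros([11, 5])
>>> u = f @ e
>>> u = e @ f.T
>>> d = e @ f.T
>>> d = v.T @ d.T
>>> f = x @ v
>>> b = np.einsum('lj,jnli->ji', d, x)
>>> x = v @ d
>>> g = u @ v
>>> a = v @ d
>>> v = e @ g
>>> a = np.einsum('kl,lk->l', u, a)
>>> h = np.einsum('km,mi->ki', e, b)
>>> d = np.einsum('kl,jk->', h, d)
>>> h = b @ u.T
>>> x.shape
(11, 3)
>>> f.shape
(3, 11, 5, 5)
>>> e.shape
(3, 3)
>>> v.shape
(3, 5)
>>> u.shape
(3, 11)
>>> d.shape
()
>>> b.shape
(3, 11)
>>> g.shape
(3, 5)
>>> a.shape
(11,)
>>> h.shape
(3, 3)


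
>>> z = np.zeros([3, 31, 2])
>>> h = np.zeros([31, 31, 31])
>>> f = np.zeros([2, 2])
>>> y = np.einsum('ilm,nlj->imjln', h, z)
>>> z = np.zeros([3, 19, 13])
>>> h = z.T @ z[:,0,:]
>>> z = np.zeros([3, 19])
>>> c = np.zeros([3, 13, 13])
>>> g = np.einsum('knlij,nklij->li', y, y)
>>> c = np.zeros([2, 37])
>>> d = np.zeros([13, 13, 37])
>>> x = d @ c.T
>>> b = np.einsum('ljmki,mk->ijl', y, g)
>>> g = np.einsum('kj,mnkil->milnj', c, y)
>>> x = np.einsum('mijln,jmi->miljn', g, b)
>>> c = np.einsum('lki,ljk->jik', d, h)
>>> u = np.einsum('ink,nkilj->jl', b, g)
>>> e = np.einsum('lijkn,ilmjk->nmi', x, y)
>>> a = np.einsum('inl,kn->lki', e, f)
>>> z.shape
(3, 19)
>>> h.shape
(13, 19, 13)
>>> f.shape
(2, 2)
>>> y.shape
(31, 31, 2, 31, 3)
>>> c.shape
(19, 37, 13)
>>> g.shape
(31, 31, 3, 31, 37)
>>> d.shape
(13, 13, 37)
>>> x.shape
(31, 31, 31, 3, 37)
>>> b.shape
(3, 31, 31)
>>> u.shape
(37, 31)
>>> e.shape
(37, 2, 31)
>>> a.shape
(31, 2, 37)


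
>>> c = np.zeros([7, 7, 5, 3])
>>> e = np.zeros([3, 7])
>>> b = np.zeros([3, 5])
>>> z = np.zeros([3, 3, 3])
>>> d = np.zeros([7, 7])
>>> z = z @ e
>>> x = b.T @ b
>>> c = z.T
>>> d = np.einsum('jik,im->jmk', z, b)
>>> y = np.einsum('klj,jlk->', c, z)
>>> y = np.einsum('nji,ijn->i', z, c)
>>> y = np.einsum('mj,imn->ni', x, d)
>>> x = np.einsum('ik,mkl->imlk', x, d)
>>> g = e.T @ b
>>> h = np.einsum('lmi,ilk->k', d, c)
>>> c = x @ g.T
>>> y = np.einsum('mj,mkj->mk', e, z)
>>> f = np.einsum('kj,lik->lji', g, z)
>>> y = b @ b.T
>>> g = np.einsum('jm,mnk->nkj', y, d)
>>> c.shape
(5, 3, 7, 7)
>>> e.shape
(3, 7)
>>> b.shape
(3, 5)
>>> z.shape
(3, 3, 7)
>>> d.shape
(3, 5, 7)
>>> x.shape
(5, 3, 7, 5)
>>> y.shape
(3, 3)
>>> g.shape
(5, 7, 3)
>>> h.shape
(3,)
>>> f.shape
(3, 5, 3)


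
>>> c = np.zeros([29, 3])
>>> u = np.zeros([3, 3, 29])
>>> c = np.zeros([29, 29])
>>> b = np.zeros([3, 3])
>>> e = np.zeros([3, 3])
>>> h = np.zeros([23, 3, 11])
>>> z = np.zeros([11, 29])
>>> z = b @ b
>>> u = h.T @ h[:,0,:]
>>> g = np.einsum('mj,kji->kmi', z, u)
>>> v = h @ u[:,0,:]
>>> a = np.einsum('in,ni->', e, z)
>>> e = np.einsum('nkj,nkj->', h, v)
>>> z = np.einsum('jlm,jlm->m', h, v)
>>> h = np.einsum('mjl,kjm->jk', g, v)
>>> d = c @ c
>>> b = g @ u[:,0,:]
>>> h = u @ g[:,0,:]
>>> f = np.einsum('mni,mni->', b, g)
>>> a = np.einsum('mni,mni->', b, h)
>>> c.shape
(29, 29)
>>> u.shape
(11, 3, 11)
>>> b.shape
(11, 3, 11)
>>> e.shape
()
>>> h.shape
(11, 3, 11)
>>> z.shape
(11,)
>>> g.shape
(11, 3, 11)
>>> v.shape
(23, 3, 11)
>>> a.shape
()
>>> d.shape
(29, 29)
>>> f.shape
()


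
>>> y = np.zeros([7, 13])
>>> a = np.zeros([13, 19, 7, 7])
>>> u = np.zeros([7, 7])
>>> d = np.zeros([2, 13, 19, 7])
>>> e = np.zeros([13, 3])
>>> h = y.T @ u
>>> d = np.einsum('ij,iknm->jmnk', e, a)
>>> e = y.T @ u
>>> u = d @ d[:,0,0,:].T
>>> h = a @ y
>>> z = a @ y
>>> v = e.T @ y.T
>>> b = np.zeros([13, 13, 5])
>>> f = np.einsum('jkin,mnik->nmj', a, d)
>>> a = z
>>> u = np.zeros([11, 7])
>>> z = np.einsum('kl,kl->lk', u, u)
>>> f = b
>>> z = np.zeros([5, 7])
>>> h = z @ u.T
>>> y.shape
(7, 13)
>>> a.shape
(13, 19, 7, 13)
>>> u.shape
(11, 7)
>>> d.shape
(3, 7, 7, 19)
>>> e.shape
(13, 7)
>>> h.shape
(5, 11)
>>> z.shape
(5, 7)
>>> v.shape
(7, 7)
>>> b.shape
(13, 13, 5)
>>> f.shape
(13, 13, 5)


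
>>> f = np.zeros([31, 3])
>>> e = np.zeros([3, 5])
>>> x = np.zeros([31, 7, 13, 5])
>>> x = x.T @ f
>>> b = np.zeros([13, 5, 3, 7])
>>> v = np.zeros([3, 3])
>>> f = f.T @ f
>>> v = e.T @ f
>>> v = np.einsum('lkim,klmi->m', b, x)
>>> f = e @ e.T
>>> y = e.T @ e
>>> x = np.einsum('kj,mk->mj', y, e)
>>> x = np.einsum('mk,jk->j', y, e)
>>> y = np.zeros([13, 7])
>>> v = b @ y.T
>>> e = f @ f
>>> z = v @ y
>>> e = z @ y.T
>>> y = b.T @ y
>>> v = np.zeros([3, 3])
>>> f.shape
(3, 3)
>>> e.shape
(13, 5, 3, 13)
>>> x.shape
(3,)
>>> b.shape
(13, 5, 3, 7)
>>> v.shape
(3, 3)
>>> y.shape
(7, 3, 5, 7)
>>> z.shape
(13, 5, 3, 7)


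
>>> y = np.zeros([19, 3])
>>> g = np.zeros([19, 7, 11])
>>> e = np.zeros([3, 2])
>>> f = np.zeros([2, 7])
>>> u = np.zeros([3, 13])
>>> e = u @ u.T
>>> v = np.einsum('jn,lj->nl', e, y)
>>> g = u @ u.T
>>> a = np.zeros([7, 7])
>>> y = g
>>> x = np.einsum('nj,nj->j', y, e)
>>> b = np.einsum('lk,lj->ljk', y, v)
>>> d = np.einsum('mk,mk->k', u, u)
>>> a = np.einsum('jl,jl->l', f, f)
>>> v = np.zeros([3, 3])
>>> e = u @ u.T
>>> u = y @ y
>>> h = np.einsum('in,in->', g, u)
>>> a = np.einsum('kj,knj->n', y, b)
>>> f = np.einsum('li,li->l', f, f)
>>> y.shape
(3, 3)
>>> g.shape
(3, 3)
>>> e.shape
(3, 3)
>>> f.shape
(2,)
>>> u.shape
(3, 3)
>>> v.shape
(3, 3)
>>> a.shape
(19,)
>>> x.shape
(3,)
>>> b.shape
(3, 19, 3)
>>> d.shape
(13,)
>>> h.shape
()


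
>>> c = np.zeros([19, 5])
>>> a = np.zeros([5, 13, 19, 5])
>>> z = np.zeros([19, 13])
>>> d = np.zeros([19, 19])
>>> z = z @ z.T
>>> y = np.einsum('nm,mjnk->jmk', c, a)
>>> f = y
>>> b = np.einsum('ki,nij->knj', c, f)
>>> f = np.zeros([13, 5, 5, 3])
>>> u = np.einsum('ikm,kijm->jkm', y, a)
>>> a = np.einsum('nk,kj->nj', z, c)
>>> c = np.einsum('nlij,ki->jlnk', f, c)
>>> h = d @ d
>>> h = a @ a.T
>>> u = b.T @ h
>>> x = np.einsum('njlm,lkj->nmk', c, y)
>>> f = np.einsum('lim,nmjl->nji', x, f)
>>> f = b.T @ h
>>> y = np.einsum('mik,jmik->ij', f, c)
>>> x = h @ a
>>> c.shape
(3, 5, 13, 19)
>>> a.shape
(19, 5)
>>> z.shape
(19, 19)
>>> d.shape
(19, 19)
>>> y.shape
(13, 3)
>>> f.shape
(5, 13, 19)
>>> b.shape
(19, 13, 5)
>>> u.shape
(5, 13, 19)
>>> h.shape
(19, 19)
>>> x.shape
(19, 5)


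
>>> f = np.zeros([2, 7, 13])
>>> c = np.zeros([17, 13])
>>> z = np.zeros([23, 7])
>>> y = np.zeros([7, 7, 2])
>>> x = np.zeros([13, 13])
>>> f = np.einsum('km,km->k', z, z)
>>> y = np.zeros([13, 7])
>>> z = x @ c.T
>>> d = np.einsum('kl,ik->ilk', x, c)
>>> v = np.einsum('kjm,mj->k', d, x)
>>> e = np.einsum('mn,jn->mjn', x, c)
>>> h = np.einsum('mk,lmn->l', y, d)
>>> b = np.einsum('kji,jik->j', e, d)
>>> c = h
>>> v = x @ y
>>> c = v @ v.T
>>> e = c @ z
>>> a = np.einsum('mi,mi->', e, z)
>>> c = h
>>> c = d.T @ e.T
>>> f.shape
(23,)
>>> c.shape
(13, 13, 13)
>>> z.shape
(13, 17)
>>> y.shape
(13, 7)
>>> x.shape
(13, 13)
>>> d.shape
(17, 13, 13)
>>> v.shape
(13, 7)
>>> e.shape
(13, 17)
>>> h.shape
(17,)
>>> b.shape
(17,)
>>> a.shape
()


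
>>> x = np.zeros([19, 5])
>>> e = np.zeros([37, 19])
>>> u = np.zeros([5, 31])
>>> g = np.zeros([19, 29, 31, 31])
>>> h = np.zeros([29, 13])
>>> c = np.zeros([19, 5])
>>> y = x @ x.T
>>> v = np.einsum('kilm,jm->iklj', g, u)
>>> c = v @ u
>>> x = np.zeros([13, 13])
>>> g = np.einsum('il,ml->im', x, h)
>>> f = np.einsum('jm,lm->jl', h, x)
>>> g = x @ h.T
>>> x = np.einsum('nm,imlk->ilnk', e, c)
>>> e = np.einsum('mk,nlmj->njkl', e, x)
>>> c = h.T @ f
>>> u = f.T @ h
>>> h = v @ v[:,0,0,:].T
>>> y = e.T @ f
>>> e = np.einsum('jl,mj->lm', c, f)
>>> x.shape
(29, 31, 37, 31)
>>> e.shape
(13, 29)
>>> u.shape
(13, 13)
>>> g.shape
(13, 29)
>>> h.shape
(29, 19, 31, 29)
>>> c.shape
(13, 13)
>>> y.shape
(31, 19, 31, 13)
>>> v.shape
(29, 19, 31, 5)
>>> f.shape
(29, 13)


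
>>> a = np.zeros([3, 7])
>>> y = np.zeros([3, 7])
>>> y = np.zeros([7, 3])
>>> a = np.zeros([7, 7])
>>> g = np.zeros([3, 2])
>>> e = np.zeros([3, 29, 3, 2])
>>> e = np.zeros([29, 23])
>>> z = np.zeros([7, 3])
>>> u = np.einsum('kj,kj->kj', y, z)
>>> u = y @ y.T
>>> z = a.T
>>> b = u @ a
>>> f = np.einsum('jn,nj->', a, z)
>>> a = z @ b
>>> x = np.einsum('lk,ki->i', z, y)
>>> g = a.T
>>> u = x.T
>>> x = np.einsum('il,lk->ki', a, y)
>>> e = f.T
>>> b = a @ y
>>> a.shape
(7, 7)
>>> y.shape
(7, 3)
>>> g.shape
(7, 7)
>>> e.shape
()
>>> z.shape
(7, 7)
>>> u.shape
(3,)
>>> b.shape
(7, 3)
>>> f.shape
()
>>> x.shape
(3, 7)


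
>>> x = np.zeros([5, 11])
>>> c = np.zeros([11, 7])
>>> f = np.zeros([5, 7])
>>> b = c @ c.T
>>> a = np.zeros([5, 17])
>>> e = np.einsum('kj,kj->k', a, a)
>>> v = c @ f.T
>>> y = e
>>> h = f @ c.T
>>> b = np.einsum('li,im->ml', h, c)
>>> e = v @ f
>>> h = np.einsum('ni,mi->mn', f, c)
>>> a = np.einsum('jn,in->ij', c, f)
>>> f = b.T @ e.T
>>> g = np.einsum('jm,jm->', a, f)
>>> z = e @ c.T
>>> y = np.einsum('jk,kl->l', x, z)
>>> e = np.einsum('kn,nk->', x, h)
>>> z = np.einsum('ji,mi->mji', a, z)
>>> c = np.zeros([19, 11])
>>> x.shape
(5, 11)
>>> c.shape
(19, 11)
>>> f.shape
(5, 11)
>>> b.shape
(7, 5)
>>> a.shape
(5, 11)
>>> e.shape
()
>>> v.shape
(11, 5)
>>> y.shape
(11,)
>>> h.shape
(11, 5)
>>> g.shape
()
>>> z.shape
(11, 5, 11)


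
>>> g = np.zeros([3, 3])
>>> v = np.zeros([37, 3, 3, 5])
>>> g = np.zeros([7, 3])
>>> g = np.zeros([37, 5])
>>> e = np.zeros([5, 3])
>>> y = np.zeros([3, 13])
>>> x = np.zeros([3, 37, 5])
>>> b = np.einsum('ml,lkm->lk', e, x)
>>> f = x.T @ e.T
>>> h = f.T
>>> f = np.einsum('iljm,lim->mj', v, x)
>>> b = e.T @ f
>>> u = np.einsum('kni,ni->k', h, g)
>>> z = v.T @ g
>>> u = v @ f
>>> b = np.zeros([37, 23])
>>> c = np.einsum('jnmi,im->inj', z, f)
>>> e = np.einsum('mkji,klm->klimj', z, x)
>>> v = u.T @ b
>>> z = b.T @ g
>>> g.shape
(37, 5)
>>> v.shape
(3, 3, 3, 23)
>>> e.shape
(3, 37, 5, 5, 3)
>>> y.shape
(3, 13)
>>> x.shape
(3, 37, 5)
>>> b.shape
(37, 23)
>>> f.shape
(5, 3)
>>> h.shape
(5, 37, 5)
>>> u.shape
(37, 3, 3, 3)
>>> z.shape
(23, 5)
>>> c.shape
(5, 3, 5)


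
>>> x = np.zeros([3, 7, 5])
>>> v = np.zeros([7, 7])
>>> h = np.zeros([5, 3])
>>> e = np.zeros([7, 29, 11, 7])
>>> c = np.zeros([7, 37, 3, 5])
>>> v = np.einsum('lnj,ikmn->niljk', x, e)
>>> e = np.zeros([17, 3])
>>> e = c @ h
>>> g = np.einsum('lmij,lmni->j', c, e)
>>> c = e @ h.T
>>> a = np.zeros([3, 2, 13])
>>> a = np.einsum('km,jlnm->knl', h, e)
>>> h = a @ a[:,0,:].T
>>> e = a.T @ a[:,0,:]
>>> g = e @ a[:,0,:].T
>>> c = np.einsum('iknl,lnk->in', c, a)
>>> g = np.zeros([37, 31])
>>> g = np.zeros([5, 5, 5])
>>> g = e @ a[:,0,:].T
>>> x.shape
(3, 7, 5)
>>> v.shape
(7, 7, 3, 5, 29)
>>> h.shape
(5, 3, 5)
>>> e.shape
(37, 3, 37)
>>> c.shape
(7, 3)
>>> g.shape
(37, 3, 5)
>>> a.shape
(5, 3, 37)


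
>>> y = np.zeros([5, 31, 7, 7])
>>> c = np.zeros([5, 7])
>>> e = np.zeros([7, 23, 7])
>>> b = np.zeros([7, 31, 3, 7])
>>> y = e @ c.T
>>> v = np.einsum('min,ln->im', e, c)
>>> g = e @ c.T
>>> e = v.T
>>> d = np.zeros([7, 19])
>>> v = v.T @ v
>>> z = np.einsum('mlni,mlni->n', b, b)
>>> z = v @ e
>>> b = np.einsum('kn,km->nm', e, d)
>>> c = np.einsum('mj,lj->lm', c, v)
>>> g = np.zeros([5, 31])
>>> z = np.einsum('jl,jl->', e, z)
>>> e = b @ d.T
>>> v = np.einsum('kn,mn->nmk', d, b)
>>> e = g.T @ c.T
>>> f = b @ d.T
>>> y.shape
(7, 23, 5)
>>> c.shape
(7, 5)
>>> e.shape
(31, 7)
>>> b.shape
(23, 19)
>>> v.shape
(19, 23, 7)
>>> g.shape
(5, 31)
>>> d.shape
(7, 19)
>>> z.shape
()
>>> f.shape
(23, 7)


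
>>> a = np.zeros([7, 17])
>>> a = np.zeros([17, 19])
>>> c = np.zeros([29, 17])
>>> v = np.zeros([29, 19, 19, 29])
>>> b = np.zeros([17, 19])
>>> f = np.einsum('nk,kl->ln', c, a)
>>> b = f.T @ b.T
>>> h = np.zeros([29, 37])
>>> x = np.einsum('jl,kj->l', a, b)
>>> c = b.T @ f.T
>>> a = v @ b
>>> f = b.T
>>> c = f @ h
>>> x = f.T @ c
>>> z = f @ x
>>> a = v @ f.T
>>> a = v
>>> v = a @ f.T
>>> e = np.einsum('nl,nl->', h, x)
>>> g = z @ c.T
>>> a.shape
(29, 19, 19, 29)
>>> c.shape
(17, 37)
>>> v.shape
(29, 19, 19, 17)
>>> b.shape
(29, 17)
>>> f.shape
(17, 29)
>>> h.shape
(29, 37)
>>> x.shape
(29, 37)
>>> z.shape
(17, 37)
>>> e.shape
()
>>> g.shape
(17, 17)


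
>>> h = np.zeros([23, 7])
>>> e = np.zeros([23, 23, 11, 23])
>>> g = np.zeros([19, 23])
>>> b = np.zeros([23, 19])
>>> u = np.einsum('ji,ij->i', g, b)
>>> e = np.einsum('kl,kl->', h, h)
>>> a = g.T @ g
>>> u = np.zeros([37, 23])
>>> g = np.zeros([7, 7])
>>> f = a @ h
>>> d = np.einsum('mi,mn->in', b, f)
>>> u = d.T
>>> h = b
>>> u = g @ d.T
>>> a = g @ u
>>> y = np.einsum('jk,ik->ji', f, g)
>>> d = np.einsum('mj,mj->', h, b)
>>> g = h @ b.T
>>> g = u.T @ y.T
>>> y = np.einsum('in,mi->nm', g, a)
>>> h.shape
(23, 19)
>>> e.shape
()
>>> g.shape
(19, 23)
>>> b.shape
(23, 19)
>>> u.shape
(7, 19)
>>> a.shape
(7, 19)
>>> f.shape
(23, 7)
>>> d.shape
()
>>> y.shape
(23, 7)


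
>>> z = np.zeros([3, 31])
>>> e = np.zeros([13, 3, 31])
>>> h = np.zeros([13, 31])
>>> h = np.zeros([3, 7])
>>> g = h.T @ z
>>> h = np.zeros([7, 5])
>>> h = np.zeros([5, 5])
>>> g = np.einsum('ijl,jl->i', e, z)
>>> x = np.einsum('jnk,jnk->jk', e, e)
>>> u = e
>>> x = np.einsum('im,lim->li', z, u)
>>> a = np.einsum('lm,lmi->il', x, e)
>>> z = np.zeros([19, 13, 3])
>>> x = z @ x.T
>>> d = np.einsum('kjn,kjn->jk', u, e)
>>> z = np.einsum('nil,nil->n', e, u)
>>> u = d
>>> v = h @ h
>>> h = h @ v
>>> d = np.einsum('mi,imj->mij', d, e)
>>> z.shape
(13,)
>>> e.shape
(13, 3, 31)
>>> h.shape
(5, 5)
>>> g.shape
(13,)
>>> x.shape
(19, 13, 13)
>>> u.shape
(3, 13)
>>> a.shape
(31, 13)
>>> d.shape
(3, 13, 31)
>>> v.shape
(5, 5)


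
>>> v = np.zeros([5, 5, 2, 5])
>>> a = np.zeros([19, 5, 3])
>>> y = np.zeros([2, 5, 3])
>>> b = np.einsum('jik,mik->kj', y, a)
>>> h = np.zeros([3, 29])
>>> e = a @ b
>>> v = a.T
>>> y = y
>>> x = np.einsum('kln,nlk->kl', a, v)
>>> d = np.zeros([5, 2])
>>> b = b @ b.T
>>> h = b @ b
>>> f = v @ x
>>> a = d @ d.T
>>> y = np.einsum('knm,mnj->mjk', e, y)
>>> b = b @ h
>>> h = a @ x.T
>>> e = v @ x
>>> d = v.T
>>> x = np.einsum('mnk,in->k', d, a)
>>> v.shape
(3, 5, 19)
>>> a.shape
(5, 5)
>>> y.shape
(2, 3, 19)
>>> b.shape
(3, 3)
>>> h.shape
(5, 19)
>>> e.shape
(3, 5, 5)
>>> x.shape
(3,)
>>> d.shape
(19, 5, 3)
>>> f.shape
(3, 5, 5)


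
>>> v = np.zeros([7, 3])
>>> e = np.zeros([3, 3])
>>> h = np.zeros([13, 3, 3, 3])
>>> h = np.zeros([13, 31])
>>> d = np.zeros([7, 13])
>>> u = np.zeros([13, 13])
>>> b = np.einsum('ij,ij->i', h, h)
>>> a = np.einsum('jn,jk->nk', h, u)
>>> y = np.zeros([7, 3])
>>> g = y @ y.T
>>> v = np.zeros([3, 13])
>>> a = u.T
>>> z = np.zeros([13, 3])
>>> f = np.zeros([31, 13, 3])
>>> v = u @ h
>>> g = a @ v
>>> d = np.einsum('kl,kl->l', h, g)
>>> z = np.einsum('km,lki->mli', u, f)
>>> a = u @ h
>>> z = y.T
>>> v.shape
(13, 31)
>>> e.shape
(3, 3)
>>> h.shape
(13, 31)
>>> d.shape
(31,)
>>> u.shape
(13, 13)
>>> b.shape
(13,)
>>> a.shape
(13, 31)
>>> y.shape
(7, 3)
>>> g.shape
(13, 31)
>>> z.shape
(3, 7)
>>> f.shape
(31, 13, 3)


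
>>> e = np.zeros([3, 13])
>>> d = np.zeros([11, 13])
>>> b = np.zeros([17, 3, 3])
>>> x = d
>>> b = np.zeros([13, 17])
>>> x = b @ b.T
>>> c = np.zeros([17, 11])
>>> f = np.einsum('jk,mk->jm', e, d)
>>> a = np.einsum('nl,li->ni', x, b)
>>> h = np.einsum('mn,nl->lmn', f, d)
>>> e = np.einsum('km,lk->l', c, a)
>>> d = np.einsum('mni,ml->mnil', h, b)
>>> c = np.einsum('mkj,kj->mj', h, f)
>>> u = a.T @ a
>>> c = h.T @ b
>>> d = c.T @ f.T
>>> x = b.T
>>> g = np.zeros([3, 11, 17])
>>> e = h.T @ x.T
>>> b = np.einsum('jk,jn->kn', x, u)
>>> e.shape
(11, 3, 17)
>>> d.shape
(17, 3, 3)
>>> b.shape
(13, 17)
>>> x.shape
(17, 13)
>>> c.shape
(11, 3, 17)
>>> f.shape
(3, 11)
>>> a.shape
(13, 17)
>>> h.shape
(13, 3, 11)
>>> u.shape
(17, 17)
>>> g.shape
(3, 11, 17)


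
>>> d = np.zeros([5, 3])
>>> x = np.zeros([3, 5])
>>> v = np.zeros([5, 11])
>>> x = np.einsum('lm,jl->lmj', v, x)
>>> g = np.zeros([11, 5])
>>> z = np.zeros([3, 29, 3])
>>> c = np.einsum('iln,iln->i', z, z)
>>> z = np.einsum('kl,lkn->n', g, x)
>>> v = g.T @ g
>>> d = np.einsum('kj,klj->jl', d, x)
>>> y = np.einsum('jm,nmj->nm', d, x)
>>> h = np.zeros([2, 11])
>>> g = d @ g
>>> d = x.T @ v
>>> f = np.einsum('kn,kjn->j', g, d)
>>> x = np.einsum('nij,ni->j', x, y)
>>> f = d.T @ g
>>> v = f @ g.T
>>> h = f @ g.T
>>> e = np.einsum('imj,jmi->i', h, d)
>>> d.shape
(3, 11, 5)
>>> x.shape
(3,)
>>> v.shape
(5, 11, 3)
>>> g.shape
(3, 5)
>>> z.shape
(3,)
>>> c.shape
(3,)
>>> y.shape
(5, 11)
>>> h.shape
(5, 11, 3)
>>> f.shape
(5, 11, 5)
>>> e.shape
(5,)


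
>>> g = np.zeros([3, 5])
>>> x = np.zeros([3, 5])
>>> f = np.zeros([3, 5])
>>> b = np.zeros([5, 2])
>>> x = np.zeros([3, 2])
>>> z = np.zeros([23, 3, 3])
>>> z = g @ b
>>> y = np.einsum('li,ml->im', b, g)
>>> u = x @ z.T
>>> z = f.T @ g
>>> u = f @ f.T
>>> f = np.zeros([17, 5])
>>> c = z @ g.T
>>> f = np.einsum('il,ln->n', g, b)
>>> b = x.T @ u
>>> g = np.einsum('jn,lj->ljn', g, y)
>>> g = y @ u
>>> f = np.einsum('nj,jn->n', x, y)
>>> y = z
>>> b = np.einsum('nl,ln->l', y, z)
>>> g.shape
(2, 3)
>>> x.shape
(3, 2)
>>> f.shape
(3,)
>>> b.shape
(5,)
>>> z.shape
(5, 5)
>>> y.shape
(5, 5)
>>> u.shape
(3, 3)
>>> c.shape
(5, 3)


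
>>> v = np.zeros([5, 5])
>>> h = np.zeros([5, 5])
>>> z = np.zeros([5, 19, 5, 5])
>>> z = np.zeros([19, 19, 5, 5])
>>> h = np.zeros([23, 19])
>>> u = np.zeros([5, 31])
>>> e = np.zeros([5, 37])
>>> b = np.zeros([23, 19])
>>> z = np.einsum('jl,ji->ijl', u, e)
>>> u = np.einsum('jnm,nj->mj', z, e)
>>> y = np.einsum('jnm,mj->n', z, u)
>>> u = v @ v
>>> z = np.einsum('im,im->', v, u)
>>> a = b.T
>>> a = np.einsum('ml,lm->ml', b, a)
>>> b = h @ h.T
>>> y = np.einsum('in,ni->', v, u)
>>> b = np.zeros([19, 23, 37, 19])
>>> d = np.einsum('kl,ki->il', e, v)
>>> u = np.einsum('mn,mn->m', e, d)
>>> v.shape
(5, 5)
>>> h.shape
(23, 19)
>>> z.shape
()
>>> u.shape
(5,)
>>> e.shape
(5, 37)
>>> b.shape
(19, 23, 37, 19)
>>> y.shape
()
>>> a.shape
(23, 19)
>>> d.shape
(5, 37)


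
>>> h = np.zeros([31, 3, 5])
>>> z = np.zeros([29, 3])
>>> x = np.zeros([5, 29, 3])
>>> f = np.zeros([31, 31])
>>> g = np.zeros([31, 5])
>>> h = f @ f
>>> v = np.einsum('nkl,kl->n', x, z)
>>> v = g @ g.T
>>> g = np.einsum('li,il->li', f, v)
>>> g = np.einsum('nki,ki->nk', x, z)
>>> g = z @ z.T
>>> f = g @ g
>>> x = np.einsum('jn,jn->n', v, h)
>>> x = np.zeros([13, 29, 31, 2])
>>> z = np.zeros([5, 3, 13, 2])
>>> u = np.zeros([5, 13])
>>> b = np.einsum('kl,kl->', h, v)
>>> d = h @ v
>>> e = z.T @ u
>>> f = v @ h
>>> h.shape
(31, 31)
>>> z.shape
(5, 3, 13, 2)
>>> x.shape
(13, 29, 31, 2)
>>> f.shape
(31, 31)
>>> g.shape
(29, 29)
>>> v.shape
(31, 31)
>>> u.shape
(5, 13)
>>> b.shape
()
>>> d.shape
(31, 31)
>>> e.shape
(2, 13, 3, 13)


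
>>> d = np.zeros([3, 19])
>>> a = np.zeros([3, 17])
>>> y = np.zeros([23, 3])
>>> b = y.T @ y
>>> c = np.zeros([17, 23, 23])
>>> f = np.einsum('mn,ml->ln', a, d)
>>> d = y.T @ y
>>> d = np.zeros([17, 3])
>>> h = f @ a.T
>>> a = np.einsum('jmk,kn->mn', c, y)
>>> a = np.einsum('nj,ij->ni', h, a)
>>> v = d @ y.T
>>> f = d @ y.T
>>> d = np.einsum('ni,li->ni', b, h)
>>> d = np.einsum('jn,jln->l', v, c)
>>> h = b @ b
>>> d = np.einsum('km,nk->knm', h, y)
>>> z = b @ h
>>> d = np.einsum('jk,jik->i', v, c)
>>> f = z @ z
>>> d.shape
(23,)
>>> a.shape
(19, 23)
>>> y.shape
(23, 3)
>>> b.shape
(3, 3)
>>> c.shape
(17, 23, 23)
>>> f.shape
(3, 3)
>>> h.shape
(3, 3)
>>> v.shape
(17, 23)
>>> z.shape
(3, 3)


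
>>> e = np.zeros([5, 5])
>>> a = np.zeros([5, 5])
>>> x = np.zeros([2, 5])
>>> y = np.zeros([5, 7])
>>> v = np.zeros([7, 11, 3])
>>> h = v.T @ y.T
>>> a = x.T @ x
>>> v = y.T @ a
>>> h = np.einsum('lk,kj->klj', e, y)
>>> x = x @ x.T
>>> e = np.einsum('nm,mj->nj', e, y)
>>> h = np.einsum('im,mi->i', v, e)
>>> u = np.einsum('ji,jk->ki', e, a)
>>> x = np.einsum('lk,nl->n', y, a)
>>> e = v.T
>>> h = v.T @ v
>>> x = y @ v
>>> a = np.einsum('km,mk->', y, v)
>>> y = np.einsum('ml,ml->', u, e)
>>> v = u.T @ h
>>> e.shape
(5, 7)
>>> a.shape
()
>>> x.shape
(5, 5)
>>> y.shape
()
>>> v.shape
(7, 5)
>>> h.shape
(5, 5)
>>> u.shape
(5, 7)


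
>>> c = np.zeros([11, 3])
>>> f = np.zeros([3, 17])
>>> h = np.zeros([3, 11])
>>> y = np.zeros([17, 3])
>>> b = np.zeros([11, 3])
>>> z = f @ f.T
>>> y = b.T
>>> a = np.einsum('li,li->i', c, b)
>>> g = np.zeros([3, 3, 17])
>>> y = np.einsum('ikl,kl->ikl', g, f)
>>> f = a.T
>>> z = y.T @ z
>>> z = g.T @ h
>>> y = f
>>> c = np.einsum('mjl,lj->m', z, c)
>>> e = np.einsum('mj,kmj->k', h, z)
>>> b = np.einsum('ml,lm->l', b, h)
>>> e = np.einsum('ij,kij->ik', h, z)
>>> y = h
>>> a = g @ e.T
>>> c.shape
(17,)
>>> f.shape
(3,)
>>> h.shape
(3, 11)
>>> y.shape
(3, 11)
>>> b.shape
(3,)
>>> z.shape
(17, 3, 11)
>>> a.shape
(3, 3, 3)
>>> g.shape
(3, 3, 17)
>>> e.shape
(3, 17)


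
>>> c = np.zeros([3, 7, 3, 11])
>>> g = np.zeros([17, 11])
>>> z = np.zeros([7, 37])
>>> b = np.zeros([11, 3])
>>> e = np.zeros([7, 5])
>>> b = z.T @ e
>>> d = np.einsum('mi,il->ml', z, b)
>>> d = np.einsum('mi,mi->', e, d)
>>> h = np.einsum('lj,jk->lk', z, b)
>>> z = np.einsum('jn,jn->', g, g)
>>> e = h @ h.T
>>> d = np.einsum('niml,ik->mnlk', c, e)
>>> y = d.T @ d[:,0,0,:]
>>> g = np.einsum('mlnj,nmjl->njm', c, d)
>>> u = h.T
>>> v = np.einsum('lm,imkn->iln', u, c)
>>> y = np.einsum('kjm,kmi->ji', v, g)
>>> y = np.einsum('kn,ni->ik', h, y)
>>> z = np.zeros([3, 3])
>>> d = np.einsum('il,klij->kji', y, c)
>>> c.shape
(3, 7, 3, 11)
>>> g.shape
(3, 11, 3)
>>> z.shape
(3, 3)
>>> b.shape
(37, 5)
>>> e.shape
(7, 7)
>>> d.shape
(3, 11, 3)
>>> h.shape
(7, 5)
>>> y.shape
(3, 7)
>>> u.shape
(5, 7)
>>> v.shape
(3, 5, 11)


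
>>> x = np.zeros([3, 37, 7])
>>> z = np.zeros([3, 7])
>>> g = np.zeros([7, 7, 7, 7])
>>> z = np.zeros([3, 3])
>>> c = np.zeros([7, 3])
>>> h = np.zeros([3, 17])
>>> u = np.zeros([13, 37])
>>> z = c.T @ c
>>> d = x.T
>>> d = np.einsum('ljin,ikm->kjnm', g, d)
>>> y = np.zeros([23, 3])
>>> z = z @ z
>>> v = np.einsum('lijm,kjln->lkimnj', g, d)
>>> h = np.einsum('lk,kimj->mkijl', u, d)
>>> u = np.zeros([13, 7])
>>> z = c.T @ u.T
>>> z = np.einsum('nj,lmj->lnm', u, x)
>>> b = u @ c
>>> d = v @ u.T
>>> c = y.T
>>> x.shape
(3, 37, 7)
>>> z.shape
(3, 13, 37)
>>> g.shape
(7, 7, 7, 7)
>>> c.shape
(3, 23)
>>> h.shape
(7, 37, 7, 3, 13)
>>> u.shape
(13, 7)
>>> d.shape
(7, 37, 7, 7, 3, 13)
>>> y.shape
(23, 3)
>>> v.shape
(7, 37, 7, 7, 3, 7)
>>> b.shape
(13, 3)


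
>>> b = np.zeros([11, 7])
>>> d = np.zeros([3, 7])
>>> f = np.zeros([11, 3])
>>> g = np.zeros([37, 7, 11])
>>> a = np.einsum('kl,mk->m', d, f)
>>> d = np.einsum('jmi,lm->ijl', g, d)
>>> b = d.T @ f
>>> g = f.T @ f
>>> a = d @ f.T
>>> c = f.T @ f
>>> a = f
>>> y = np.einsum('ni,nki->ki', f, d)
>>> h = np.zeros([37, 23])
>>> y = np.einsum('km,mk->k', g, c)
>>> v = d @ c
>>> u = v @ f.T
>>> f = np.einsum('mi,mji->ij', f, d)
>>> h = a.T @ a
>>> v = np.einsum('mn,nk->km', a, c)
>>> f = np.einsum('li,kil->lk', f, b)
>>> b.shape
(3, 37, 3)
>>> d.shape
(11, 37, 3)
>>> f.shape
(3, 3)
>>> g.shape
(3, 3)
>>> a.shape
(11, 3)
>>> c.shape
(3, 3)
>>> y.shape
(3,)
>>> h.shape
(3, 3)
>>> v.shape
(3, 11)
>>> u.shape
(11, 37, 11)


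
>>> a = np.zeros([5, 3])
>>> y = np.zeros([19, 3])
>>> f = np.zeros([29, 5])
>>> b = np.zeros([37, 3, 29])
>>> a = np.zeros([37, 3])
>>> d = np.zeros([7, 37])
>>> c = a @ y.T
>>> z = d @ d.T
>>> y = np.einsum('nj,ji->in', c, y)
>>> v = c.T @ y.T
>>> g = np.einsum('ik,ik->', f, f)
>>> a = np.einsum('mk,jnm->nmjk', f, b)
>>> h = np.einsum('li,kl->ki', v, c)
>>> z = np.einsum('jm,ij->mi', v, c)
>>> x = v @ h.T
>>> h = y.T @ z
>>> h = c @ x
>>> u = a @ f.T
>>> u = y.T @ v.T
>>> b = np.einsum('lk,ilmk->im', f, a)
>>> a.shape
(3, 29, 37, 5)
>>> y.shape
(3, 37)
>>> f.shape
(29, 5)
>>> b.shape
(3, 37)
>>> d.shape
(7, 37)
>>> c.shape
(37, 19)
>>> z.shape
(3, 37)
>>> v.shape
(19, 3)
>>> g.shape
()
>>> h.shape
(37, 37)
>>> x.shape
(19, 37)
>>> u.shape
(37, 19)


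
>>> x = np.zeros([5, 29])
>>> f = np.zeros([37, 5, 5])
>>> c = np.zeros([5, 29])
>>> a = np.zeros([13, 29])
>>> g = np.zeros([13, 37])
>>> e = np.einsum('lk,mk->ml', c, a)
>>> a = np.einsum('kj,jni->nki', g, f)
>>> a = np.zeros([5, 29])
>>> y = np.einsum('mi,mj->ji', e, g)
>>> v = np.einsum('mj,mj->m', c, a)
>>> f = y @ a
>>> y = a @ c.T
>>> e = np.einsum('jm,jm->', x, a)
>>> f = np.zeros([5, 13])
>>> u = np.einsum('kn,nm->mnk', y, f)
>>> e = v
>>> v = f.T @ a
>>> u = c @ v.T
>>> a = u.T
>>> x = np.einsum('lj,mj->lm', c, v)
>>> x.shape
(5, 13)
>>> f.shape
(5, 13)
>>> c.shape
(5, 29)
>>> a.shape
(13, 5)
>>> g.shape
(13, 37)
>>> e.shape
(5,)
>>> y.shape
(5, 5)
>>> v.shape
(13, 29)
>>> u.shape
(5, 13)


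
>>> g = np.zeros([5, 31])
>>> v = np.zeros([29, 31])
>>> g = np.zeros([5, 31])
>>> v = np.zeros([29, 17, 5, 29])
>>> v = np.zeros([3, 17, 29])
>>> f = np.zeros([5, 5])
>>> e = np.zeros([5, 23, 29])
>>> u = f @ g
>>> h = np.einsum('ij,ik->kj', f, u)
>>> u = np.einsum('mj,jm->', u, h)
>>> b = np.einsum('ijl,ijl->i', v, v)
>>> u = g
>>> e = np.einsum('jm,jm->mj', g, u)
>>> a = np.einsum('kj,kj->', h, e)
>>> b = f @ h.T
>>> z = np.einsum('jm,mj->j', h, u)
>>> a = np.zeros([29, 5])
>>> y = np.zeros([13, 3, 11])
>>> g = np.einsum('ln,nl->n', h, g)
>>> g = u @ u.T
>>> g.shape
(5, 5)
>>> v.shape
(3, 17, 29)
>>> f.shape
(5, 5)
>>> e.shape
(31, 5)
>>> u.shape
(5, 31)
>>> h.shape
(31, 5)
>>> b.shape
(5, 31)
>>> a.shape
(29, 5)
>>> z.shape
(31,)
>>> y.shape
(13, 3, 11)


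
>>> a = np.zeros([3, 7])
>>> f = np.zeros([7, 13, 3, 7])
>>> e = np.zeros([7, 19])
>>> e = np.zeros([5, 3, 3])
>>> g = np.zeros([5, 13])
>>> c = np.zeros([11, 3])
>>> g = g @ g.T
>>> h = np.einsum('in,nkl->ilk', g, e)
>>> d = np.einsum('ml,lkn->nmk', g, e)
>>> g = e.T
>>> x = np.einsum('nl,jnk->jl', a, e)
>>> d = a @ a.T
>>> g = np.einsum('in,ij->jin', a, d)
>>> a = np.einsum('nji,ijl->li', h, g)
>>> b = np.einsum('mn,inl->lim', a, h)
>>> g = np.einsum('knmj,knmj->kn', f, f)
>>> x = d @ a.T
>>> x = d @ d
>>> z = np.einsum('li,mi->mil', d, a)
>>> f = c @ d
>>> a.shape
(7, 3)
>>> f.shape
(11, 3)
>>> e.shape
(5, 3, 3)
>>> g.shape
(7, 13)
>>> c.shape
(11, 3)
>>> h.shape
(5, 3, 3)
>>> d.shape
(3, 3)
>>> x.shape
(3, 3)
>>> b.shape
(3, 5, 7)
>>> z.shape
(7, 3, 3)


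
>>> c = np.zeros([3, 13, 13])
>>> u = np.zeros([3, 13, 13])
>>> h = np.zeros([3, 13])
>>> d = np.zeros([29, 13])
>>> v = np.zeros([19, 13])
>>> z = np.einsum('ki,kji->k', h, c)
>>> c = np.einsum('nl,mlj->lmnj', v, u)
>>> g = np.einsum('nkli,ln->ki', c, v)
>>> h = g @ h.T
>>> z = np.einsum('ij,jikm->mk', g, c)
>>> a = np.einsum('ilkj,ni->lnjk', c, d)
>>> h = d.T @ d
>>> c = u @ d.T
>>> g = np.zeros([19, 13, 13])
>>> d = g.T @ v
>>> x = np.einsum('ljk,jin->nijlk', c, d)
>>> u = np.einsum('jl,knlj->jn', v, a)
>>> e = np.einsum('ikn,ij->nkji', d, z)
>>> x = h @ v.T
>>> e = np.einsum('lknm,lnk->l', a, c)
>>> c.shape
(3, 13, 29)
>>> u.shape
(19, 29)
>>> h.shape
(13, 13)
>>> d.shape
(13, 13, 13)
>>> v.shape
(19, 13)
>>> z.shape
(13, 19)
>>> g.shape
(19, 13, 13)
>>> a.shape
(3, 29, 13, 19)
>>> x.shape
(13, 19)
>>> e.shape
(3,)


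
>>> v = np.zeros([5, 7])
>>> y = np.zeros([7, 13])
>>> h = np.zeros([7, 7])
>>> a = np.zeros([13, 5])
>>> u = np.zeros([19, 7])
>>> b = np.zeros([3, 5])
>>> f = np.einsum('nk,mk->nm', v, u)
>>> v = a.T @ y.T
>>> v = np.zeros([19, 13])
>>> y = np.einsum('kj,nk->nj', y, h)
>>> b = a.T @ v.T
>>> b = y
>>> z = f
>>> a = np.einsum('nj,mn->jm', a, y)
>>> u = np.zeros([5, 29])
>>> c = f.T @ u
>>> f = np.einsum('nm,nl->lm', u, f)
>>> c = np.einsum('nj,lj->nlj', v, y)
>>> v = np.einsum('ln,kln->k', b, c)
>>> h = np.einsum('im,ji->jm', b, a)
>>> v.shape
(19,)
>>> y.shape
(7, 13)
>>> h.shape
(5, 13)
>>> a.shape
(5, 7)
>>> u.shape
(5, 29)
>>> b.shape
(7, 13)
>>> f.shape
(19, 29)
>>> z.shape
(5, 19)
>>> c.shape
(19, 7, 13)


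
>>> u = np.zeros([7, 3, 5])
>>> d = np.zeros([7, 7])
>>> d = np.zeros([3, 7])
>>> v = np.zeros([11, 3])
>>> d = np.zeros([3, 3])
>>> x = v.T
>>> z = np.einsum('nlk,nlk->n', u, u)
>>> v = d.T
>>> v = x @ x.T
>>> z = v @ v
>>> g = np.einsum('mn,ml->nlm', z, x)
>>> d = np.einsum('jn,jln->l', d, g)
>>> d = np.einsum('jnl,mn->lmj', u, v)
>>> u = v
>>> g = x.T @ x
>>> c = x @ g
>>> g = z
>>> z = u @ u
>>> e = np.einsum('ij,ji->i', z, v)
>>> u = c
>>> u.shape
(3, 11)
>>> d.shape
(5, 3, 7)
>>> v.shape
(3, 3)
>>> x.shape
(3, 11)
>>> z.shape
(3, 3)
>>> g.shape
(3, 3)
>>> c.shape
(3, 11)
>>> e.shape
(3,)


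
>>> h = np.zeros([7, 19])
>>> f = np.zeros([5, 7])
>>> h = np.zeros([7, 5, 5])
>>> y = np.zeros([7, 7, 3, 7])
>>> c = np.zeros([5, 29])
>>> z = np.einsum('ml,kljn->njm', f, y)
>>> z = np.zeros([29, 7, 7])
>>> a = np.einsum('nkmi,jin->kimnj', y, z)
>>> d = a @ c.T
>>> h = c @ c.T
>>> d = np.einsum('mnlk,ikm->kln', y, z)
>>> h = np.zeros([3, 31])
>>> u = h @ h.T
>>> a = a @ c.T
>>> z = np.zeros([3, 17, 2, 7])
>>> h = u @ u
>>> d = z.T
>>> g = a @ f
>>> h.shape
(3, 3)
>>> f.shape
(5, 7)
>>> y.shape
(7, 7, 3, 7)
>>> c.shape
(5, 29)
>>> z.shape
(3, 17, 2, 7)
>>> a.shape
(7, 7, 3, 7, 5)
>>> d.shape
(7, 2, 17, 3)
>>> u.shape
(3, 3)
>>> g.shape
(7, 7, 3, 7, 7)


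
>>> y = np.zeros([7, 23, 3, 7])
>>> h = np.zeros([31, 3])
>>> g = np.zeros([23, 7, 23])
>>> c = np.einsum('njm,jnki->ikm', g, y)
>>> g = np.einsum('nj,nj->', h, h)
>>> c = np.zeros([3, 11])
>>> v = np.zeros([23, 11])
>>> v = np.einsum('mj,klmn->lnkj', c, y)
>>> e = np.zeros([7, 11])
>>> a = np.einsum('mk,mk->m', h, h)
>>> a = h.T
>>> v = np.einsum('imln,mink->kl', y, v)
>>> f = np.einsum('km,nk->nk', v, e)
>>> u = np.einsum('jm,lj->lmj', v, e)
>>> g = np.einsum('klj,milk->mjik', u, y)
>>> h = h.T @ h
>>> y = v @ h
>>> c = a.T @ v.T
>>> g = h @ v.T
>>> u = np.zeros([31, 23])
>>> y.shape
(11, 3)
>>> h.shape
(3, 3)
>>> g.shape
(3, 11)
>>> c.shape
(31, 11)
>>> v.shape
(11, 3)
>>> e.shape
(7, 11)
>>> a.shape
(3, 31)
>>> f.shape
(7, 11)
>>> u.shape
(31, 23)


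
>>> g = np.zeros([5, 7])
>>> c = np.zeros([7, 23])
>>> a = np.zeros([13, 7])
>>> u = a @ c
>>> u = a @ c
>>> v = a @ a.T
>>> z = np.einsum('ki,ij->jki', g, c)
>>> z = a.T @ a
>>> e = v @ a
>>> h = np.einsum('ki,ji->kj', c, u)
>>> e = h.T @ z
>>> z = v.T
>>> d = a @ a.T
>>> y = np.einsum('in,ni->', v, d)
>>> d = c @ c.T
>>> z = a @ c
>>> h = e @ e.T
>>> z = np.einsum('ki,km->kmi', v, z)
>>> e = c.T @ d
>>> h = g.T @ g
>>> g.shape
(5, 7)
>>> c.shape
(7, 23)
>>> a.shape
(13, 7)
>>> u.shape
(13, 23)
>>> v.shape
(13, 13)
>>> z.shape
(13, 23, 13)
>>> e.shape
(23, 7)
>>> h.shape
(7, 7)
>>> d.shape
(7, 7)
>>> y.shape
()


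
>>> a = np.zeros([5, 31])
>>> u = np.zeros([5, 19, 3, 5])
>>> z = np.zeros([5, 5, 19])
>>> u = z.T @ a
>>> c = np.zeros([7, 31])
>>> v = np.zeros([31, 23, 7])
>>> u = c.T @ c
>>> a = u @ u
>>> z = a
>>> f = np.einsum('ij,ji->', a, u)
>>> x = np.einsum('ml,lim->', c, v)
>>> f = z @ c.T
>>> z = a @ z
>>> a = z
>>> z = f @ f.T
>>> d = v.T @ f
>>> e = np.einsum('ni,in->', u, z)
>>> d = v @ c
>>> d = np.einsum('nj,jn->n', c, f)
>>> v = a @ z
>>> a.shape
(31, 31)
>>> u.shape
(31, 31)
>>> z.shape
(31, 31)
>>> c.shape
(7, 31)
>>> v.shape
(31, 31)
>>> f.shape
(31, 7)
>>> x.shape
()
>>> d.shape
(7,)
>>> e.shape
()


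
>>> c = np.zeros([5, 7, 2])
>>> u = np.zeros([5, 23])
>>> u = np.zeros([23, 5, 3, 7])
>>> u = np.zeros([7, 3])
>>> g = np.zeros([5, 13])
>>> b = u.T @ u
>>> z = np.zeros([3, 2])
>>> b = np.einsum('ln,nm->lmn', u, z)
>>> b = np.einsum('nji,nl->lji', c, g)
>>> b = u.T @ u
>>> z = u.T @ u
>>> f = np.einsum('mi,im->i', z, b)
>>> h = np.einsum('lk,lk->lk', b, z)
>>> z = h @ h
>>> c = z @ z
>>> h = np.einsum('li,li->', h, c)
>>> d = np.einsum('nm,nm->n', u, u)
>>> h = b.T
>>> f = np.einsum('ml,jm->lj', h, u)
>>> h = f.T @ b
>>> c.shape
(3, 3)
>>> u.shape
(7, 3)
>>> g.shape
(5, 13)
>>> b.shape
(3, 3)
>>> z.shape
(3, 3)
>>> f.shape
(3, 7)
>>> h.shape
(7, 3)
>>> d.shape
(7,)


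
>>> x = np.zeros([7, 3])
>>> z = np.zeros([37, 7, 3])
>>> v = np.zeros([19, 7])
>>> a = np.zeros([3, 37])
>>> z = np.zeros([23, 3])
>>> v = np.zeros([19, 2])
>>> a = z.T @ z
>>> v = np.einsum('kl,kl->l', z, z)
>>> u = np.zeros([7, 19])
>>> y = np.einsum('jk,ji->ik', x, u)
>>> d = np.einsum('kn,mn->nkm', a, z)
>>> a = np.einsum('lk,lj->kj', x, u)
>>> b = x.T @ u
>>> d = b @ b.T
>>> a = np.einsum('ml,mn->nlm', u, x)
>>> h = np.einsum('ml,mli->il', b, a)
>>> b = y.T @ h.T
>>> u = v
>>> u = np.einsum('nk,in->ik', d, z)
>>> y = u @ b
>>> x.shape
(7, 3)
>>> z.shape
(23, 3)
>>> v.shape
(3,)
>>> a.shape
(3, 19, 7)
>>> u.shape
(23, 3)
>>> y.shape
(23, 7)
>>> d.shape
(3, 3)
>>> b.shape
(3, 7)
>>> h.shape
(7, 19)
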